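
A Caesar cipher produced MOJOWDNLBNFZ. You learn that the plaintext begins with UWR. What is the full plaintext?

From the crib: M(12)−U(20)=-8≡18, so the shift is 18.
Subtract 18 from each ciphertext letter:
M(12): 12−18=-6≡20 → U
O(14): 14−18=-4≡22 → W
J(9): 9−18=-9≡17 → R
O(14): 14−18=-4≡22 → W
W(22): 22−18=4 → E
D(3): 3−18=-15≡11 → L
N(13): 13−18=-5≡21 → V
L(11): 11−18=-7≡19 → T
B(1): 1−18=-17≡9 → J
N(13): 13−18=-5≡21 → V
F(5): 5−18=-13≡13 → N
Z(25): 25−18=7 → H

UWRWELVTJVNH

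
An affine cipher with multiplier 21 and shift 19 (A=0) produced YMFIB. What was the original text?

ZRIXO

The inverse of 21 mod 26 is 5, since 21·5=105≡1. Apply D(y)=5·(y−19) mod 26:
Y(24): 5·(24−19)=25 → Z
M(12): 5·(12−19)=-35≡17 → R
F(5): 5·(5−19)=-70≡8 → I
I(8): 5·(8−19)=-55≡23 → X
B(1): 5·(1−19)=-90≡14 → O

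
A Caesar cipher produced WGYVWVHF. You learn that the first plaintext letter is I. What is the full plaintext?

From the crib: W(22)−I(8)=14, so the shift is 14.
Subtract 14 from each ciphertext letter:
W(22): 22−14=8 → I
G(6): 6−14=-8≡18 → S
Y(24): 24−14=10 → K
V(21): 21−14=7 → H
W(22): 22−14=8 → I
V(21): 21−14=7 → H
H(7): 7−14=-7≡19 → T
F(5): 5−14=-9≡17 → R

ISKHIHTR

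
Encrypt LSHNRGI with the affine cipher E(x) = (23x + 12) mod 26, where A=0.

FKRZNUO

L(11): 23·11+12=265≡5 → F
S(18): 23·18+12=426≡10 → K
H(7): 23·7+12=173≡17 → R
N(13): 23·13+12=311≡25 → Z
R(17): 23·17+12=403≡13 → N
G(6): 23·6+12=150≡20 → U
I(8): 23·8+12=196≡14 → O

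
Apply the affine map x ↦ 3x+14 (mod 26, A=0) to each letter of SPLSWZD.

S(18): 3·18+14=68≡16 → Q
P(15): 3·15+14=59≡7 → H
L(11): 3·11+14=47≡21 → V
S(18): 3·18+14=68≡16 → Q
W(22): 3·22+14=80≡2 → C
Z(25): 3·25+14=89≡11 → L
D(3): 3·3+14=23 → X

QHVQCLX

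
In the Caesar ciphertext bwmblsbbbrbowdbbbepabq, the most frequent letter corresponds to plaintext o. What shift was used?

13

The most frequent ciphertext letter is b (appears 10 times).
b is position 1; o is position 14.
Shift = -13≡13.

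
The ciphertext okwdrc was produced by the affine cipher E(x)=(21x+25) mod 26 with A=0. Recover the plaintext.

The inverse of 21 mod 26 is 5, since 21·5=105≡1. Apply D(y)=5·(y−25) mod 26:
o(14): 5·(14−25)=-55≡23 → x
k(10): 5·(10−25)=-75≡3 → d
w(22): 5·(22−25)=-15≡11 → l
d(3): 5·(3−25)=-110≡20 → u
r(17): 5·(17−25)=-40≡12 → m
c(2): 5·(2−25)=-115≡15 → p

xdlump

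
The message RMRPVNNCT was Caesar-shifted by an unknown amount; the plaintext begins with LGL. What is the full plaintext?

From the crib: R(17)−L(11)=6, so the shift is 6.
Subtract 6 from each ciphertext letter:
R(17): 17−6=11 → L
M(12): 12−6=6 → G
R(17): 17−6=11 → L
P(15): 15−6=9 → J
V(21): 21−6=15 → P
N(13): 13−6=7 → H
N(13): 13−6=7 → H
C(2): 2−6=-4≡22 → W
T(19): 19−6=13 → N

LGLJPHHWN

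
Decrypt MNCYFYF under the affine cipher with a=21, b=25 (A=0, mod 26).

The inverse of 21 mod 26 is 5, since 21·5=105≡1. Apply D(y)=5·(y−25) mod 26:
M(12): 5·(12−25)=-65≡13 → N
N(13): 5·(13−25)=-60≡18 → S
C(2): 5·(2−25)=-115≡15 → P
Y(24): 5·(24−25)=-5≡21 → V
F(5): 5·(5−25)=-100≡4 → E
Y(24): 5·(24−25)=-5≡21 → V
F(5): 5·(5−25)=-100≡4 → E

NSPVEVE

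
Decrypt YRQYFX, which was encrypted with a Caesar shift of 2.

Y(24): 24−2=22 → W
R(17): 17−2=15 → P
Q(16): 16−2=14 → O
Y(24): 24−2=22 → W
F(5): 5−2=3 → D
X(23): 23−2=21 → V

WPOWDV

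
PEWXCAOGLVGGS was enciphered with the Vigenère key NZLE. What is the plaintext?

CFLTPBDCYWVCF

Repeat the key across the ciphertext: NZLENZLENZLEN
P(15)−N(13): 2 → C
E(4)−Z(25): -21≡5 → F
W(22)−L(11): 11 → L
X(23)−E(4): 19 → T
C(2)−N(13): -11≡15 → P
A(0)−Z(25): -25≡1 → B
O(14)−L(11): 3 → D
G(6)−E(4): 2 → C
L(11)−N(13): -2≡24 → Y
V(21)−Z(25): -4≡22 → W
G(6)−L(11): -5≡21 → V
G(6)−E(4): 2 → C
S(18)−N(13): 5 → F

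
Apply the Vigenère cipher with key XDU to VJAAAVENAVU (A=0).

SMUXDPBQUSX

Repeat the key across the message: XDUXDUXDUXD
V(21)+X(23): 44≡18 → S
J(9)+D(3): 12 → M
A(0)+U(20): 20 → U
A(0)+X(23): 23 → X
A(0)+D(3): 3 → D
V(21)+U(20): 41≡15 → P
E(4)+X(23): 27≡1 → B
N(13)+D(3): 16 → Q
A(0)+U(20): 20 → U
V(21)+X(23): 44≡18 → S
U(20)+D(3): 23 → X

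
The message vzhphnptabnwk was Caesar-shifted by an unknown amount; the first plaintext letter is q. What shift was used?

5

From the crib: v(21)−q(16)=5, so the shift is 5.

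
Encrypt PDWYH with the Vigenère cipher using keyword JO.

Repeat the key across the message: JOJOJ
P(15)+J(9): 24 → Y
D(3)+O(14): 17 → R
W(22)+J(9): 31≡5 → F
Y(24)+O(14): 38≡12 → M
H(7)+J(9): 16 → Q

YRFMQ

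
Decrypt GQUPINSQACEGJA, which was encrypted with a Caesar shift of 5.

BLPKDINLVXZBEV

G(6): 6−5=1 → B
Q(16): 16−5=11 → L
U(20): 20−5=15 → P
P(15): 15−5=10 → K
I(8): 8−5=3 → D
N(13): 13−5=8 → I
S(18): 18−5=13 → N
Q(16): 16−5=11 → L
A(0): 0−5=-5≡21 → V
C(2): 2−5=-3≡23 → X
E(4): 4−5=-1≡25 → Z
G(6): 6−5=1 → B
J(9): 9−5=4 → E
A(0): 0−5=-5≡21 → V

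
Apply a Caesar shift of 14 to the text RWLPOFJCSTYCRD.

FKZDCTXQGHMQFR

R(17): 17+14=31≡5 → F
W(22): 22+14=36≡10 → K
L(11): 11+14=25 → Z
P(15): 15+14=29≡3 → D
O(14): 14+14=28≡2 → C
F(5): 5+14=19 → T
J(9): 9+14=23 → X
C(2): 2+14=16 → Q
S(18): 18+14=32≡6 → G
T(19): 19+14=33≡7 → H
Y(24): 24+14=38≡12 → M
C(2): 2+14=16 → Q
R(17): 17+14=31≡5 → F
D(3): 3+14=17 → R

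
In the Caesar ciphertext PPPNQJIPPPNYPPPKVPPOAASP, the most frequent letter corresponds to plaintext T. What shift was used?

The most frequent ciphertext letter is P (appears 12 times).
P is position 15; T is position 19.
Shift = -4≡22.

22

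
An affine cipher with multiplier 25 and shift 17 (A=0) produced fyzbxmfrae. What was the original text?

mtsqufmarn

The inverse of 25 mod 26 is 25, since 25·25=625≡1. Apply D(y)=25·(y−17) mod 26:
f(5): 25·(5−17)=-300≡12 → m
y(24): 25·(24−17)=175≡19 → t
z(25): 25·(25−17)=200≡18 → s
b(1): 25·(1−17)=-400≡16 → q
x(23): 25·(23−17)=150≡20 → u
m(12): 25·(12−17)=-125≡5 → f
f(5): 25·(5−17)=-300≡12 → m
r(17): 25·(17−17)=0 → a
a(0): 25·(0−17)=-425≡17 → r
e(4): 25·(4−17)=-325≡13 → n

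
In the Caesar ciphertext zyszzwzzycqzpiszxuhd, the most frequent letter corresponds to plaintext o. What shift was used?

11

The most frequent ciphertext letter is z (appears 7 times).
z is position 25; o is position 14.
Shift = 11.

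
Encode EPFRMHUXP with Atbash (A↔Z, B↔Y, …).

E(4) → V(21)
P(15) → K(10)
F(5) → U(20)
R(17) → I(8)
M(12) → N(13)
H(7) → S(18)
U(20) → F(5)
X(23) → C(2)
P(15) → K(10)

VKUINSFCK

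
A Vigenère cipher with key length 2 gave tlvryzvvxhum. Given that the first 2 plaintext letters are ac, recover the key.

Subtract each crib letter from the matching ciphertext letter (mod 26):
t(19)−a(0)=19 → t
l(11)−c(2)=9 → j

tj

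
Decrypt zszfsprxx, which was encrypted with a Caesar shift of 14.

lelrebdjj

z(25): 25−14=11 → l
s(18): 18−14=4 → e
z(25): 25−14=11 → l
f(5): 5−14=-9≡17 → r
s(18): 18−14=4 → e
p(15): 15−14=1 → b
r(17): 17−14=3 → d
x(23): 23−14=9 → j
x(23): 23−14=9 → j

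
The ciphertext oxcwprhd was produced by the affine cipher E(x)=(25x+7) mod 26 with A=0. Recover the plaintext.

The inverse of 25 mod 26 is 25, since 25·25=625≡1. Apply D(y)=25·(y−7) mod 26:
o(14): 25·(14−7)=175≡19 → t
x(23): 25·(23−7)=400≡10 → k
c(2): 25·(2−7)=-125≡5 → f
w(22): 25·(22−7)=375≡11 → l
p(15): 25·(15−7)=200≡18 → s
r(17): 25·(17−7)=250≡16 → q
h(7): 25·(7−7)=0 → a
d(3): 25·(3−7)=-100≡4 → e

tkflsqae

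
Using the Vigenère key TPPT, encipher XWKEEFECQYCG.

Repeat the key across the message: TPPTTPPTTPPT
X(23)+T(19): 42≡16 → Q
W(22)+P(15): 37≡11 → L
K(10)+P(15): 25 → Z
E(4)+T(19): 23 → X
E(4)+T(19): 23 → X
F(5)+P(15): 20 → U
E(4)+P(15): 19 → T
C(2)+T(19): 21 → V
Q(16)+T(19): 35≡9 → J
Y(24)+P(15): 39≡13 → N
C(2)+P(15): 17 → R
G(6)+T(19): 25 → Z

QLZXXUTVJNRZ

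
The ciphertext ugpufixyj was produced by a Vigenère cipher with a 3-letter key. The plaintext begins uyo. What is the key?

aib

Subtract each crib letter from the matching ciphertext letter (mod 26):
u(20)−u(20)=0 → a
g(6)−y(24)=-18≡8 → i
p(15)−o(14)=1 → b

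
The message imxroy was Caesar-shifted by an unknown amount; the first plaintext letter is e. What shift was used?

4

From the crib: i(8)−e(4)=4, so the shift is 4.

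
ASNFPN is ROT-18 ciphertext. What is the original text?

A(0): 0−18=-18≡8 → I
S(18): 18−18=0 → A
N(13): 13−18=-5≡21 → V
F(5): 5−18=-13≡13 → N
P(15): 15−18=-3≡23 → X
N(13): 13−18=-5≡21 → V

IAVNXV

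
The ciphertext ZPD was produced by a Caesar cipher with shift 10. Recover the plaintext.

PFT

Z(25): 25−10=15 → P
P(15): 15−10=5 → F
D(3): 3−10=-7≡19 → T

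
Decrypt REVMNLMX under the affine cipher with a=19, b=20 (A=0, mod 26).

The inverse of 19 mod 26 is 11, since 19·11=209≡1. Apply D(y)=11·(y−20) mod 26:
R(17): 11·(17−20)=-33≡19 → T
E(4): 11·(4−20)=-176≡6 → G
V(21): 11·(21−20)=11 → L
M(12): 11·(12−20)=-88≡16 → Q
N(13): 11·(13−20)=-77≡1 → B
L(11): 11·(11−20)=-99≡5 → F
M(12): 11·(12−20)=-88≡16 → Q
X(23): 11·(23−20)=33≡7 → H

TGLQBFQH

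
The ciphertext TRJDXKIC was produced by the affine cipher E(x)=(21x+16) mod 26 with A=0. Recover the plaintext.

The inverse of 21 mod 26 is 5, since 21·5=105≡1. Apply D(y)=5·(y−16) mod 26:
T(19): 5·(19−16)=15 → P
R(17): 5·(17−16)=5 → F
J(9): 5·(9−16)=-35≡17 → R
D(3): 5·(3−16)=-65≡13 → N
X(23): 5·(23−16)=35≡9 → J
K(10): 5·(10−16)=-30≡22 → W
I(8): 5·(8−16)=-40≡12 → M
C(2): 5·(2−16)=-70≡8 → I

PFRNJWMI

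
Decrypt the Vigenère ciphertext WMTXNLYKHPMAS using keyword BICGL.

Repeat the key across the ciphertext: BICGLBICGLBIC
W(22)−B(1): 21 → V
M(12)−I(8): 4 → E
T(19)−C(2): 17 → R
X(23)−G(6): 17 → R
N(13)−L(11): 2 → C
L(11)−B(1): 10 → K
Y(24)−I(8): 16 → Q
K(10)−C(2): 8 → I
H(7)−G(6): 1 → B
P(15)−L(11): 4 → E
M(12)−B(1): 11 → L
A(0)−I(8): -8≡18 → S
S(18)−C(2): 16 → Q

VERRCKQIBELSQ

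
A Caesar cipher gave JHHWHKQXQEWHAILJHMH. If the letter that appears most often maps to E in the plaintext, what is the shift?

3

The most frequent ciphertext letter is H (appears 6 times).
H is position 7; E is position 4.
Shift = 3.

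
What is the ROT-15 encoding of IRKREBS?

XGZGTQH

I(8): 8+15=23 → X
R(17): 17+15=32≡6 → G
K(10): 10+15=25 → Z
R(17): 17+15=32≡6 → G
E(4): 4+15=19 → T
B(1): 1+15=16 → Q
S(18): 18+15=33≡7 → H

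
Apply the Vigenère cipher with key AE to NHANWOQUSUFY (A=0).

Repeat the key across the message: AEAEAEAEAEAE
N(13)+A(0): 13 → N
H(7)+E(4): 11 → L
A(0)+A(0): 0 → A
N(13)+E(4): 17 → R
W(22)+A(0): 22 → W
O(14)+E(4): 18 → S
Q(16)+A(0): 16 → Q
U(20)+E(4): 24 → Y
S(18)+A(0): 18 → S
U(20)+E(4): 24 → Y
F(5)+A(0): 5 → F
Y(24)+E(4): 28≡2 → C

NLARWSQYSYFC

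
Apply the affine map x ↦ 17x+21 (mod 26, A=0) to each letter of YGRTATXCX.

NTYGVGWDW

Y(24): 17·24+21=429≡13 → N
G(6): 17·6+21=123≡19 → T
R(17): 17·17+21=310≡24 → Y
T(19): 17·19+21=344≡6 → G
A(0): 17·0+21=21 → V
T(19): 17·19+21=344≡6 → G
X(23): 17·23+21=412≡22 → W
C(2): 17·2+21=55≡3 → D
X(23): 17·23+21=412≡22 → W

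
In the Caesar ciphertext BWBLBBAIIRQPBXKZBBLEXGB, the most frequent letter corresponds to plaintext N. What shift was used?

The most frequent ciphertext letter is B (appears 8 times).
B is position 1; N is position 13.
Shift = -12≡14.

14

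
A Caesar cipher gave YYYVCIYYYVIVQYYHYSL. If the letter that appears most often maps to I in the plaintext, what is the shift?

The most frequent ciphertext letter is Y (appears 9 times).
Y is position 24; I is position 8.
Shift = 16.

16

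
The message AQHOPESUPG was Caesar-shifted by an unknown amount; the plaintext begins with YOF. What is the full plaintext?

From the crib: A(0)−Y(24)=-24≡2, so the shift is 2.
Subtract 2 from each ciphertext letter:
A(0): 0−2=-2≡24 → Y
Q(16): 16−2=14 → O
H(7): 7−2=5 → F
O(14): 14−2=12 → M
P(15): 15−2=13 → N
E(4): 4−2=2 → C
S(18): 18−2=16 → Q
U(20): 20−2=18 → S
P(15): 15−2=13 → N
G(6): 6−2=4 → E

YOFMNCQSNE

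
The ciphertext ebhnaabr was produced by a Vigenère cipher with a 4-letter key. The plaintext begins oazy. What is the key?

Subtract each crib letter from the matching ciphertext letter (mod 26):
e(4)−o(14)=-10≡16 → q
b(1)−a(0)=1 → b
h(7)−z(25)=-18≡8 → i
n(13)−y(24)=-11≡15 → p

qbip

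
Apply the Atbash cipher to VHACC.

V(21) → E(4)
H(7) → S(18)
A(0) → Z(25)
C(2) → X(23)
C(2) → X(23)

ESZXX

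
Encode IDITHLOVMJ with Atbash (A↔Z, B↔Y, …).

RWRGSOLENQ

I(8) → R(17)
D(3) → W(22)
I(8) → R(17)
T(19) → G(6)
H(7) → S(18)
L(11) → O(14)
O(14) → L(11)
V(21) → E(4)
M(12) → N(13)
J(9) → Q(16)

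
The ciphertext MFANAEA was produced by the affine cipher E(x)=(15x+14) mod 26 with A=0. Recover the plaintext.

MPGTGIG

The inverse of 15 mod 26 is 7, since 15·7=105≡1. Apply D(y)=7·(y−14) mod 26:
M(12): 7·(12−14)=-14≡12 → M
F(5): 7·(5−14)=-63≡15 → P
A(0): 7·(0−14)=-98≡6 → G
N(13): 7·(13−14)=-7≡19 → T
A(0): 7·(0−14)=-98≡6 → G
E(4): 7·(4−14)=-70≡8 → I
A(0): 7·(0−14)=-98≡6 → G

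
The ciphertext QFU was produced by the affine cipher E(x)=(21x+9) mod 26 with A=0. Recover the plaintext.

The inverse of 21 mod 26 is 5, since 21·5=105≡1. Apply D(y)=5·(y−9) mod 26:
Q(16): 5·(16−9)=35≡9 → J
F(5): 5·(5−9)=-20≡6 → G
U(20): 5·(20−9)=55≡3 → D

JGD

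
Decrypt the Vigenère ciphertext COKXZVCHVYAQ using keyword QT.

MVUEJCMOFFKX

Repeat the key across the ciphertext: QTQTQTQTQTQT
C(2)−Q(16): -14≡12 → M
O(14)−T(19): -5≡21 → V
K(10)−Q(16): -6≡20 → U
X(23)−T(19): 4 → E
Z(25)−Q(16): 9 → J
V(21)−T(19): 2 → C
C(2)−Q(16): -14≡12 → M
H(7)−T(19): -12≡14 → O
V(21)−Q(16): 5 → F
Y(24)−T(19): 5 → F
A(0)−Q(16): -16≡10 → K
Q(16)−T(19): -3≡23 → X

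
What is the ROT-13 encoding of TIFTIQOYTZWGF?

T(19): 19+13=32≡6 → G
I(8): 8+13=21 → V
F(5): 5+13=18 → S
T(19): 19+13=32≡6 → G
I(8): 8+13=21 → V
Q(16): 16+13=29≡3 → D
O(14): 14+13=27≡1 → B
Y(24): 24+13=37≡11 → L
T(19): 19+13=32≡6 → G
Z(25): 25+13=38≡12 → M
W(22): 22+13=35≡9 → J
G(6): 6+13=19 → T
F(5): 5+13=18 → S

GVSGVDBLGMJTS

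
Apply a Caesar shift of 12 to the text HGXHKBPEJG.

H(7): 7+12=19 → T
G(6): 6+12=18 → S
X(23): 23+12=35≡9 → J
H(7): 7+12=19 → T
K(10): 10+12=22 → W
B(1): 1+12=13 → N
P(15): 15+12=27≡1 → B
E(4): 4+12=16 → Q
J(9): 9+12=21 → V
G(6): 6+12=18 → S

TSJTWNBQVS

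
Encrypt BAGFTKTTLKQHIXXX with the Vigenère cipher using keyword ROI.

Repeat the key across the message: ROIROIROIROIROIR
B(1)+R(17): 18 → S
A(0)+O(14): 14 → O
G(6)+I(8): 14 → O
F(5)+R(17): 22 → W
T(19)+O(14): 33≡7 → H
K(10)+I(8): 18 → S
T(19)+R(17): 36≡10 → K
T(19)+O(14): 33≡7 → H
L(11)+I(8): 19 → T
K(10)+R(17): 27≡1 → B
Q(16)+O(14): 30≡4 → E
H(7)+I(8): 15 → P
I(8)+R(17): 25 → Z
X(23)+O(14): 37≡11 → L
X(23)+I(8): 31≡5 → F
X(23)+R(17): 40≡14 → O

SOOWHSKHTBEPZLFO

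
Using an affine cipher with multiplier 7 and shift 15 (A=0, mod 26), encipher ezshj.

e(4): 7·4+15=43≡17 → r
z(25): 7·25+15=190≡8 → i
s(18): 7·18+15=141≡11 → l
h(7): 7·7+15=64≡12 → m
j(9): 7·9+15=78≡0 → a

rilma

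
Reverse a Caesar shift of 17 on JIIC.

J(9): 9−17=-8≡18 → S
I(8): 8−17=-9≡17 → R
I(8): 8−17=-9≡17 → R
C(2): 2−17=-15≡11 → L

SRRL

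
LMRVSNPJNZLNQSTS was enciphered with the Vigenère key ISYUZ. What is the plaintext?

DUTBTFXLTADVSYUK

Repeat the key across the ciphertext: ISYUZISYUZISYUZI
L(11)−I(8): 3 → D
M(12)−S(18): -6≡20 → U
R(17)−Y(24): -7≡19 → T
V(21)−U(20): 1 → B
S(18)−Z(25): -7≡19 → T
N(13)−I(8): 5 → F
P(15)−S(18): -3≡23 → X
J(9)−Y(24): -15≡11 → L
N(13)−U(20): -7≡19 → T
Z(25)−Z(25): 0 → A
L(11)−I(8): 3 → D
N(13)−S(18): -5≡21 → V
Q(16)−Y(24): -8≡18 → S
S(18)−U(20): -2≡24 → Y
T(19)−Z(25): -6≡20 → U
S(18)−I(8): 10 → K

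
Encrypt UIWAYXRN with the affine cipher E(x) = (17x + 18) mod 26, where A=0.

UYCSKTVF

U(20): 17·20+18=358≡20 → U
I(8): 17·8+18=154≡24 → Y
W(22): 17·22+18=392≡2 → C
A(0): 17·0+18=18 → S
Y(24): 17·24+18=426≡10 → K
X(23): 17·23+18=409≡19 → T
R(17): 17·17+18=307≡21 → V
N(13): 17·13+18=239≡5 → F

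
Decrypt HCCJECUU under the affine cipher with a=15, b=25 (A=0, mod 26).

EVVSJVRR

The inverse of 15 mod 26 is 7, since 15·7=105≡1. Apply D(y)=7·(y−25) mod 26:
H(7): 7·(7−25)=-126≡4 → E
C(2): 7·(2−25)=-161≡21 → V
C(2): 7·(2−25)=-161≡21 → V
J(9): 7·(9−25)=-112≡18 → S
E(4): 7·(4−25)=-147≡9 → J
C(2): 7·(2−25)=-161≡21 → V
U(20): 7·(20−25)=-35≡17 → R
U(20): 7·(20−25)=-35≡17 → R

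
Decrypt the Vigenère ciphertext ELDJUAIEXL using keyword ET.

ASZQQHELTS

Repeat the key across the ciphertext: ETETETETET
E(4)−E(4): 0 → A
L(11)−T(19): -8≡18 → S
D(3)−E(4): -1≡25 → Z
J(9)−T(19): -10≡16 → Q
U(20)−E(4): 16 → Q
A(0)−T(19): -19≡7 → H
I(8)−E(4): 4 → E
E(4)−T(19): -15≡11 → L
X(23)−E(4): 19 → T
L(11)−T(19): -8≡18 → S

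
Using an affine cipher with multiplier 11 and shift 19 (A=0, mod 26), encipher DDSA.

AAJT

D(3): 11·3+19=52≡0 → A
D(3): 11·3+19=52≡0 → A
S(18): 11·18+19=217≡9 → J
A(0): 11·0+19=19 → T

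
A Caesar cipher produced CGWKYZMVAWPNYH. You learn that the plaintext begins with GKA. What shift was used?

22

From the crib: C(2)−G(6)=-4≡22, so the shift is 22.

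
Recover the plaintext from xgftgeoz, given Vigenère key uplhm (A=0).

drumukzo

Repeat the key across the ciphertext: uplhmupl
x(23)−u(20): 3 → d
g(6)−p(15): -9≡17 → r
f(5)−l(11): -6≡20 → u
t(19)−h(7): 12 → m
g(6)−m(12): -6≡20 → u
e(4)−u(20): -16≡10 → k
o(14)−p(15): -1≡25 → z
z(25)−l(11): 14 → o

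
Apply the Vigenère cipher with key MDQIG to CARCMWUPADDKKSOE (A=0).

Repeat the key across the message: MDQIGMDQIGMDQIGM
C(2)+M(12): 14 → O
A(0)+D(3): 3 → D
R(17)+Q(16): 33≡7 → H
C(2)+I(8): 10 → K
M(12)+G(6): 18 → S
W(22)+M(12): 34≡8 → I
U(20)+D(3): 23 → X
P(15)+Q(16): 31≡5 → F
A(0)+I(8): 8 → I
D(3)+G(6): 9 → J
D(3)+M(12): 15 → P
K(10)+D(3): 13 → N
K(10)+Q(16): 26≡0 → A
S(18)+I(8): 26≡0 → A
O(14)+G(6): 20 → U
E(4)+M(12): 16 → Q

ODHKSIXFIJPNAAUQ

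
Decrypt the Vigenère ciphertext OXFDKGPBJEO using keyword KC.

EVVBAEFZZCE

Repeat the key across the ciphertext: KCKCKCKCKCK
O(14)−K(10): 4 → E
X(23)−C(2): 21 → V
F(5)−K(10): -5≡21 → V
D(3)−C(2): 1 → B
K(10)−K(10): 0 → A
G(6)−C(2): 4 → E
P(15)−K(10): 5 → F
B(1)−C(2): -1≡25 → Z
J(9)−K(10): -1≡25 → Z
E(4)−C(2): 2 → C
O(14)−K(10): 4 → E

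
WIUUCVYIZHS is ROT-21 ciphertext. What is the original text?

W(22): 22−21=1 → B
I(8): 8−21=-13≡13 → N
U(20): 20−21=-1≡25 → Z
U(20): 20−21=-1≡25 → Z
C(2): 2−21=-19≡7 → H
V(21): 21−21=0 → A
Y(24): 24−21=3 → D
I(8): 8−21=-13≡13 → N
Z(25): 25−21=4 → E
H(7): 7−21=-14≡12 → M
S(18): 18−21=-3≡23 → X

BNZZHADNEMX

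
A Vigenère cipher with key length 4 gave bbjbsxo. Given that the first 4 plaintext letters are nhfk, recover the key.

ouer

Subtract each crib letter from the matching ciphertext letter (mod 26):
b(1)−n(13)=-12≡14 → o
b(1)−h(7)=-6≡20 → u
j(9)−f(5)=4 → e
b(1)−k(10)=-9≡17 → r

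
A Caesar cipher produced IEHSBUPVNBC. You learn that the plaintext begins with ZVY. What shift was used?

9

From the crib: I(8)−Z(25)=-17≡9, so the shift is 9.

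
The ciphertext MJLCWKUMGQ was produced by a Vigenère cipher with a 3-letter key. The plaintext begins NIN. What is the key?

ZBY

Subtract each crib letter from the matching ciphertext letter (mod 26):
M(12)−N(13)=-1≡25 → Z
J(9)−I(8)=1 → B
L(11)−N(13)=-2≡24 → Y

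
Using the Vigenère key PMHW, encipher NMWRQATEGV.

Repeat the key across the message: PMHWPMHWPM
N(13)+P(15): 28≡2 → C
M(12)+M(12): 24 → Y
W(22)+H(7): 29≡3 → D
R(17)+W(22): 39≡13 → N
Q(16)+P(15): 31≡5 → F
A(0)+M(12): 12 → M
T(19)+H(7): 26≡0 → A
E(4)+W(22): 26≡0 → A
G(6)+P(15): 21 → V
V(21)+M(12): 33≡7 → H

CYDNFMAAVH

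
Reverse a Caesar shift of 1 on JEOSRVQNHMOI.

IDNRQUPMGLNH

J(9): 9−1=8 → I
E(4): 4−1=3 → D
O(14): 14−1=13 → N
S(18): 18−1=17 → R
R(17): 17−1=16 → Q
V(21): 21−1=20 → U
Q(16): 16−1=15 → P
N(13): 13−1=12 → M
H(7): 7−1=6 → G
M(12): 12−1=11 → L
O(14): 14−1=13 → N
I(8): 8−1=7 → H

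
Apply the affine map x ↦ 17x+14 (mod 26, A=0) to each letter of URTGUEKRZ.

U(20): 17·20+14=354≡16 → Q
R(17): 17·17+14=303≡17 → R
T(19): 17·19+14=337≡25 → Z
G(6): 17·6+14=116≡12 → M
U(20): 17·20+14=354≡16 → Q
E(4): 17·4+14=82≡4 → E
K(10): 17·10+14=184≡2 → C
R(17): 17·17+14=303≡17 → R
Z(25): 17·25+14=439≡23 → X

QRZMQECRX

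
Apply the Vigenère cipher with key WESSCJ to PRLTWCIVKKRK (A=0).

LVDLYLEZCCTT

Repeat the key across the message: WESSCJWESSCJ
P(15)+W(22): 37≡11 → L
R(17)+E(4): 21 → V
L(11)+S(18): 29≡3 → D
T(19)+S(18): 37≡11 → L
W(22)+C(2): 24 → Y
C(2)+J(9): 11 → L
I(8)+W(22): 30≡4 → E
V(21)+E(4): 25 → Z
K(10)+S(18): 28≡2 → C
K(10)+S(18): 28≡2 → C
R(17)+C(2): 19 → T
K(10)+J(9): 19 → T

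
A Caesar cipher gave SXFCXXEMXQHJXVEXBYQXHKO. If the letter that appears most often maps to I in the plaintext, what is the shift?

The most frequent ciphertext letter is X (appears 7 times).
X is position 23; I is position 8.
Shift = 15.

15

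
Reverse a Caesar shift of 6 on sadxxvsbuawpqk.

s(18): 18−6=12 → m
a(0): 0−6=-6≡20 → u
d(3): 3−6=-3≡23 → x
x(23): 23−6=17 → r
x(23): 23−6=17 → r
v(21): 21−6=15 → p
s(18): 18−6=12 → m
b(1): 1−6=-5≡21 → v
u(20): 20−6=14 → o
a(0): 0−6=-6≡20 → u
w(22): 22−6=16 → q
p(15): 15−6=9 → j
q(16): 16−6=10 → k
k(10): 10−6=4 → e

muxrrpmvouqjke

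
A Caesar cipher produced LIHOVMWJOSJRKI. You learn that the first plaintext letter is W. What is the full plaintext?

From the crib: L(11)−W(22)=-11≡15, so the shift is 15.
Subtract 15 from each ciphertext letter:
L(11): 11−15=-4≡22 → W
I(8): 8−15=-7≡19 → T
H(7): 7−15=-8≡18 → S
O(14): 14−15=-1≡25 → Z
V(21): 21−15=6 → G
M(12): 12−15=-3≡23 → X
W(22): 22−15=7 → H
J(9): 9−15=-6≡20 → U
O(14): 14−15=-1≡25 → Z
S(18): 18−15=3 → D
J(9): 9−15=-6≡20 → U
R(17): 17−15=2 → C
K(10): 10−15=-5≡21 → V
I(8): 8−15=-7≡19 → T

WTSZGXHUZDUCVT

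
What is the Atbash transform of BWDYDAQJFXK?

B(1) → Y(24)
W(22) → D(3)
D(3) → W(22)
Y(24) → B(1)
D(3) → W(22)
A(0) → Z(25)
Q(16) → J(9)
J(9) → Q(16)
F(5) → U(20)
X(23) → C(2)
K(10) → P(15)

YDWBWZJQUCP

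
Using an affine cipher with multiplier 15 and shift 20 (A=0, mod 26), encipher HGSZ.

H(7): 15·7+20=125≡21 → V
G(6): 15·6+20=110≡6 → G
S(18): 15·18+20=290≡4 → E
Z(25): 15·25+20=395≡5 → F

VGEF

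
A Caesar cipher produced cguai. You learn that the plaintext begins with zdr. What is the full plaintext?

From the crib: c(2)−z(25)=-23≡3, so the shift is 3.
Subtract 3 from each ciphertext letter:
c(2): 2−3=-1≡25 → z
g(6): 6−3=3 → d
u(20): 20−3=17 → r
a(0): 0−3=-3≡23 → x
i(8): 8−3=5 → f

zdrxf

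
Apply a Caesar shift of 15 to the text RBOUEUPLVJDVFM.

GQDJTJEAKYSKUB

R(17): 17+15=32≡6 → G
B(1): 1+15=16 → Q
O(14): 14+15=29≡3 → D
U(20): 20+15=35≡9 → J
E(4): 4+15=19 → T
U(20): 20+15=35≡9 → J
P(15): 15+15=30≡4 → E
L(11): 11+15=26≡0 → A
V(21): 21+15=36≡10 → K
J(9): 9+15=24 → Y
D(3): 3+15=18 → S
V(21): 21+15=36≡10 → K
F(5): 5+15=20 → U
M(12): 12+15=27≡1 → B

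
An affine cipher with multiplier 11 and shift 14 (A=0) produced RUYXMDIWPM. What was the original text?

The inverse of 11 mod 26 is 19, since 11·19=209≡1. Apply D(y)=19·(y−14) mod 26:
R(17): 19·(17−14)=57≡5 → F
U(20): 19·(20−14)=114≡10 → K
Y(24): 19·(24−14)=190≡8 → I
X(23): 19·(23−14)=171≡15 → P
M(12): 19·(12−14)=-38≡14 → O
D(3): 19·(3−14)=-209≡25 → Z
I(8): 19·(8−14)=-114≡16 → Q
W(22): 19·(22−14)=152≡22 → W
P(15): 19·(15−14)=19 → T
M(12): 19·(12−14)=-38≡14 → O

FKIPOZQWTO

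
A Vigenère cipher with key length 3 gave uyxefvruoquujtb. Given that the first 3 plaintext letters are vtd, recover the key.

zfu

Subtract each crib letter from the matching ciphertext letter (mod 26):
u(20)−v(21)=-1≡25 → z
y(24)−t(19)=5 → f
x(23)−d(3)=20 → u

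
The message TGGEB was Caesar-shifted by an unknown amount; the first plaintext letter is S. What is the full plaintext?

From the crib: T(19)−S(18)=1, so the shift is 1.
Subtract 1 from each ciphertext letter:
T(19): 19−1=18 → S
G(6): 6−1=5 → F
G(6): 6−1=5 → F
E(4): 4−1=3 → D
B(1): 1−1=0 → A

SFFDA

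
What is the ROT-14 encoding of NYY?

BMM

N(13): 13+14=27≡1 → B
Y(24): 24+14=38≡12 → M
Y(24): 24+14=38≡12 → M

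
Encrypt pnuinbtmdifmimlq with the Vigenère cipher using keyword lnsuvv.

Repeat the key across the message: lnsuvvlnsuvvlnsu
p(15)+l(11): 26≡0 → a
n(13)+n(13): 26≡0 → a
u(20)+s(18): 38≡12 → m
i(8)+u(20): 28≡2 → c
n(13)+v(21): 34≡8 → i
b(1)+v(21): 22 → w
t(19)+l(11): 30≡4 → e
m(12)+n(13): 25 → z
d(3)+s(18): 21 → v
i(8)+u(20): 28≡2 → c
f(5)+v(21): 26≡0 → a
m(12)+v(21): 33≡7 → h
i(8)+l(11): 19 → t
m(12)+n(13): 25 → z
l(11)+s(18): 29≡3 → d
q(16)+u(20): 36≡10 → k

aamciwezvcahtzdk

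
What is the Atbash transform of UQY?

FJB

U(20) → F(5)
Q(16) → J(9)
Y(24) → B(1)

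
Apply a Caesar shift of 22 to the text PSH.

P(15): 15+22=37≡11 → L
S(18): 18+22=40≡14 → O
H(7): 7+22=29≡3 → D

LOD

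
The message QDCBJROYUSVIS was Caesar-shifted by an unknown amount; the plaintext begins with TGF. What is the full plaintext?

TGFEMURBXVYLV

From the crib: Q(16)−T(19)=-3≡23, so the shift is 23.
Subtract 23 from each ciphertext letter:
Q(16): 16−23=-7≡19 → T
D(3): 3−23=-20≡6 → G
C(2): 2−23=-21≡5 → F
B(1): 1−23=-22≡4 → E
J(9): 9−23=-14≡12 → M
R(17): 17−23=-6≡20 → U
O(14): 14−23=-9≡17 → R
Y(24): 24−23=1 → B
U(20): 20−23=-3≡23 → X
S(18): 18−23=-5≡21 → V
V(21): 21−23=-2≡24 → Y
I(8): 8−23=-15≡11 → L
S(18): 18−23=-5≡21 → V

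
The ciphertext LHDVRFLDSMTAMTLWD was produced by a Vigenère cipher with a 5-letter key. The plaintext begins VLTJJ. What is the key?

Subtract each crib letter from the matching ciphertext letter (mod 26):
L(11)−V(21)=-10≡16 → Q
H(7)−L(11)=-4≡22 → W
D(3)−T(19)=-16≡10 → K
V(21)−J(9)=12 → M
R(17)−J(9)=8 → I

QWKMI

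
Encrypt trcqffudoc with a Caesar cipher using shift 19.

t(19): 19+19=38≡12 → m
r(17): 17+19=36≡10 → k
c(2): 2+19=21 → v
q(16): 16+19=35≡9 → j
f(5): 5+19=24 → y
f(5): 5+19=24 → y
u(20): 20+19=39≡13 → n
d(3): 3+19=22 → w
o(14): 14+19=33≡7 → h
c(2): 2+19=21 → v

mkvjyynwhv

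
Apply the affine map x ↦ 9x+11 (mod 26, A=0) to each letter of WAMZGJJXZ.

W(22): 9·22+11=209≡1 → B
A(0): 9·0+11=11 → L
M(12): 9·12+11=119≡15 → P
Z(25): 9·25+11=236≡2 → C
G(6): 9·6+11=65≡13 → N
J(9): 9·9+11=92≡14 → O
J(9): 9·9+11=92≡14 → O
X(23): 9·23+11=218≡10 → K
Z(25): 9·25+11=236≡2 → C

BLPCNOOKC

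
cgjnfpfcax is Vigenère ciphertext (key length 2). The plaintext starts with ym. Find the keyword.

eu

Subtract each crib letter from the matching ciphertext letter (mod 26):
c(2)−y(24)=-22≡4 → e
g(6)−m(12)=-6≡20 → u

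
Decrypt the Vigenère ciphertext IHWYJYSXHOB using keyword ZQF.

Repeat the key across the ciphertext: ZQFZQFZQFZQ
I(8)−Z(25): -17≡9 → J
H(7)−Q(16): -9≡17 → R
W(22)−F(5): 17 → R
Y(24)−Z(25): -1≡25 → Z
J(9)−Q(16): -7≡19 → T
Y(24)−F(5): 19 → T
S(18)−Z(25): -7≡19 → T
X(23)−Q(16): 7 → H
H(7)−F(5): 2 → C
O(14)−Z(25): -11≡15 → P
B(1)−Q(16): -15≡11 → L

JRRZTTTHCPL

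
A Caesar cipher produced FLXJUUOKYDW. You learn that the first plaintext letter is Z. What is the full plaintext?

From the crib: F(5)−Z(25)=-20≡6, so the shift is 6.
Subtract 6 from each ciphertext letter:
F(5): 5−6=-1≡25 → Z
L(11): 11−6=5 → F
X(23): 23−6=17 → R
J(9): 9−6=3 → D
U(20): 20−6=14 → O
U(20): 20−6=14 → O
O(14): 14−6=8 → I
K(10): 10−6=4 → E
Y(24): 24−6=18 → S
D(3): 3−6=-3≡23 → X
W(22): 22−6=16 → Q

ZFRDOOIESXQ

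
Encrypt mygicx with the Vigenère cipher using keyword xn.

Repeat the key across the message: xnxnxn
m(12)+x(23): 35≡9 → j
y(24)+n(13): 37≡11 → l
g(6)+x(23): 29≡3 → d
i(8)+n(13): 21 → v
c(2)+x(23): 25 → z
x(23)+n(13): 36≡10 → k

jldvzk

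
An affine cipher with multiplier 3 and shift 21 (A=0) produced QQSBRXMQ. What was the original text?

HHZCQSXH

The inverse of 3 mod 26 is 9, since 3·9=27≡1. Apply D(y)=9·(y−21) mod 26:
Q(16): 9·(16−21)=-45≡7 → H
Q(16): 9·(16−21)=-45≡7 → H
S(18): 9·(18−21)=-27≡25 → Z
B(1): 9·(1−21)=-180≡2 → C
R(17): 9·(17−21)=-36≡16 → Q
X(23): 9·(23−21)=18 → S
M(12): 9·(12−21)=-81≡23 → X
Q(16): 9·(16−21)=-45≡7 → H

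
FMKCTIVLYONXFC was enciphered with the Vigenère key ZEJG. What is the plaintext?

Repeat the key across the ciphertext: ZEJGZEJGZEJGZE
F(5)−Z(25): -20≡6 → G
M(12)−E(4): 8 → I
K(10)−J(9): 1 → B
C(2)−G(6): -4≡22 → W
T(19)−Z(25): -6≡20 → U
I(8)−E(4): 4 → E
V(21)−J(9): 12 → M
L(11)−G(6): 5 → F
Y(24)−Z(25): -1≡25 → Z
O(14)−E(4): 10 → K
N(13)−J(9): 4 → E
X(23)−G(6): 17 → R
F(5)−Z(25): -20≡6 → G
C(2)−E(4): -2≡24 → Y

GIBWUEMFZKERGY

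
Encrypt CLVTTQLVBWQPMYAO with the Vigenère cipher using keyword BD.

Repeat the key across the message: BDBDBDBDBDBDBDBD
C(2)+B(1): 3 → D
L(11)+D(3): 14 → O
V(21)+B(1): 22 → W
T(19)+D(3): 22 → W
T(19)+B(1): 20 → U
Q(16)+D(3): 19 → T
L(11)+B(1): 12 → M
V(21)+D(3): 24 → Y
B(1)+B(1): 2 → C
W(22)+D(3): 25 → Z
Q(16)+B(1): 17 → R
P(15)+D(3): 18 → S
M(12)+B(1): 13 → N
Y(24)+D(3): 27≡1 → B
A(0)+B(1): 1 → B
O(14)+D(3): 17 → R

DOWWUTMYCZRSNBBR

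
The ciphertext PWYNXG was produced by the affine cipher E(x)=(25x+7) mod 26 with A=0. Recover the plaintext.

SLJUKB

The inverse of 25 mod 26 is 25, since 25·25=625≡1. Apply D(y)=25·(y−7) mod 26:
P(15): 25·(15−7)=200≡18 → S
W(22): 25·(22−7)=375≡11 → L
Y(24): 25·(24−7)=425≡9 → J
N(13): 25·(13−7)=150≡20 → U
X(23): 25·(23−7)=400≡10 → K
G(6): 25·(6−7)=-25≡1 → B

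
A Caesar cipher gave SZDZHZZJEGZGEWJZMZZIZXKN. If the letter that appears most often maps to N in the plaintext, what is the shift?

The most frequent ciphertext letter is Z (appears 9 times).
Z is position 25; N is position 13.
Shift = 12.

12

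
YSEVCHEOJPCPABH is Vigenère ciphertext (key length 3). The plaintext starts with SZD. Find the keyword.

Subtract each crib letter from the matching ciphertext letter (mod 26):
Y(24)−S(18)=6 → G
S(18)−Z(25)=-7≡19 → T
E(4)−D(3)=1 → B

GTB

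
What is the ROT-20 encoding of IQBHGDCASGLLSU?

CKVBAXWUMAFFMO

I(8): 8+20=28≡2 → C
Q(16): 16+20=36≡10 → K
B(1): 1+20=21 → V
H(7): 7+20=27≡1 → B
G(6): 6+20=26≡0 → A
D(3): 3+20=23 → X
C(2): 2+20=22 → W
A(0): 0+20=20 → U
S(18): 18+20=38≡12 → M
G(6): 6+20=26≡0 → A
L(11): 11+20=31≡5 → F
L(11): 11+20=31≡5 → F
S(18): 18+20=38≡12 → M
U(20): 20+20=40≡14 → O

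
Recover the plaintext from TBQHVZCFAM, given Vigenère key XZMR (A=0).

WCEQYAQODN

Repeat the key across the ciphertext: XZMRXZMRXZ
T(19)−X(23): -4≡22 → W
B(1)−Z(25): -24≡2 → C
Q(16)−M(12): 4 → E
H(7)−R(17): -10≡16 → Q
V(21)−X(23): -2≡24 → Y
Z(25)−Z(25): 0 → A
C(2)−M(12): -10≡16 → Q
F(5)−R(17): -12≡14 → O
A(0)−X(23): -23≡3 → D
M(12)−Z(25): -13≡13 → N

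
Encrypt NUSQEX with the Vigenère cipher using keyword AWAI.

Repeat the key across the message: AWAIAW
N(13)+A(0): 13 → N
U(20)+W(22): 42≡16 → Q
S(18)+A(0): 18 → S
Q(16)+I(8): 24 → Y
E(4)+A(0): 4 → E
X(23)+W(22): 45≡19 → T

NQSYET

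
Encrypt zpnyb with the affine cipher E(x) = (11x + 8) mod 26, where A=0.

xrvmt

z(25): 11·25+8=283≡23 → x
p(15): 11·15+8=173≡17 → r
n(13): 11·13+8=151≡21 → v
y(24): 11·24+8=272≡12 → m
b(1): 11·1+8=19 → t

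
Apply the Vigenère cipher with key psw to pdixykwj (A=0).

Repeat the key across the message: pswpswps
p(15)+p(15): 30≡4 → e
d(3)+s(18): 21 → v
i(8)+w(22): 30≡4 → e
x(23)+p(15): 38≡12 → m
y(24)+s(18): 42≡16 → q
k(10)+w(22): 32≡6 → g
w(22)+p(15): 37≡11 → l
j(9)+s(18): 27≡1 → b

evemqglb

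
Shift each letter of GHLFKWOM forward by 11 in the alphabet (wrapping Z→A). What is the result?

RSWQVHZX

G(6): 6+11=17 → R
H(7): 7+11=18 → S
L(11): 11+11=22 → W
F(5): 5+11=16 → Q
K(10): 10+11=21 → V
W(22): 22+11=33≡7 → H
O(14): 14+11=25 → Z
M(12): 12+11=23 → X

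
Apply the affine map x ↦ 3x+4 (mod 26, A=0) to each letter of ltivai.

ljcpec

l(11): 3·11+4=37≡11 → l
t(19): 3·19+4=61≡9 → j
i(8): 3·8+4=28≡2 → c
v(21): 3·21+4=67≡15 → p
a(0): 3·0+4=4 → e
i(8): 3·8+4=28≡2 → c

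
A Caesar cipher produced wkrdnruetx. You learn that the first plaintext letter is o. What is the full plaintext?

From the crib: w(22)−o(14)=8, so the shift is 8.
Subtract 8 from each ciphertext letter:
w(22): 22−8=14 → o
k(10): 10−8=2 → c
r(17): 17−8=9 → j
d(3): 3−8=-5≡21 → v
n(13): 13−8=5 → f
r(17): 17−8=9 → j
u(20): 20−8=12 → m
e(4): 4−8=-4≡22 → w
t(19): 19−8=11 → l
x(23): 23−8=15 → p

ocjvfjmwlp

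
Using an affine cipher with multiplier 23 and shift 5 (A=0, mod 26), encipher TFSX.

T(19): 23·19+5=442≡0 → A
F(5): 23·5+5=120≡16 → Q
S(18): 23·18+5=419≡3 → D
X(23): 23·23+5=534≡14 → O

AQDO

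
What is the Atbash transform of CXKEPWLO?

XCPVKDOL

C(2) → X(23)
X(23) → C(2)
K(10) → P(15)
E(4) → V(21)
P(15) → K(10)
W(22) → D(3)
L(11) → O(14)
O(14) → L(11)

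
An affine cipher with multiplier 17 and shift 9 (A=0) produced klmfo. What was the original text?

The inverse of 17 mod 26 is 23, since 17·23=391≡1. Apply D(y)=23·(y−9) mod 26:
k(10): 23·(10−9)=23 → x
l(11): 23·(11−9)=46≡20 → u
m(12): 23·(12−9)=69≡17 → r
f(5): 23·(5−9)=-92≡12 → m
o(14): 23·(14−9)=115≡11 → l

xurml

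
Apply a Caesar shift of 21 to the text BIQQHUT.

B(1): 1+21=22 → W
I(8): 8+21=29≡3 → D
Q(16): 16+21=37≡11 → L
Q(16): 16+21=37≡11 → L
H(7): 7+21=28≡2 → C
U(20): 20+21=41≡15 → P
T(19): 19+21=40≡14 → O

WDLLCPO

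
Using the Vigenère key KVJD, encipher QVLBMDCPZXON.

Repeat the key across the message: KVJDKVJDKVJD
Q(16)+K(10): 26≡0 → A
V(21)+V(21): 42≡16 → Q
L(11)+J(9): 20 → U
B(1)+D(3): 4 → E
M(12)+K(10): 22 → W
D(3)+V(21): 24 → Y
C(2)+J(9): 11 → L
P(15)+D(3): 18 → S
Z(25)+K(10): 35≡9 → J
X(23)+V(21): 44≡18 → S
O(14)+J(9): 23 → X
N(13)+D(3): 16 → Q

AQUEWYLSJSXQ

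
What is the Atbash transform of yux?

y(24) → b(1)
u(20) → f(5)
x(23) → c(2)

bfc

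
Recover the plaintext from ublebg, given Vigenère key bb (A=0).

Repeat the key across the ciphertext: bbbbbb
u(20)−b(1): 19 → t
b(1)−b(1): 0 → a
l(11)−b(1): 10 → k
e(4)−b(1): 3 → d
b(1)−b(1): 0 → a
g(6)−b(1): 5 → f

takdaf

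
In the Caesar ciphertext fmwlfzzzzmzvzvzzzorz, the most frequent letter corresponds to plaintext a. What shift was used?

25

The most frequent ciphertext letter is z (appears 10 times).
z is position 25; a is position 0.
Shift = 25.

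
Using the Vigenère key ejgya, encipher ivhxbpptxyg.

Repeat the key across the message: ejgyaejgyae
i(8)+e(4): 12 → m
v(21)+j(9): 30≡4 → e
h(7)+g(6): 13 → n
x(23)+y(24): 47≡21 → v
b(1)+a(0): 1 → b
p(15)+e(4): 19 → t
p(15)+j(9): 24 → y
t(19)+g(6): 25 → z
x(23)+y(24): 47≡21 → v
y(24)+a(0): 24 → y
g(6)+e(4): 10 → k

menvbtyzvyk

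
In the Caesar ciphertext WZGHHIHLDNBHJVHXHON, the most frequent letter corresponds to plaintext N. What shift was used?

20

The most frequent ciphertext letter is H (appears 6 times).
H is position 7; N is position 13.
Shift = -6≡20.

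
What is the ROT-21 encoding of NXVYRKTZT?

N(13): 13+21=34≡8 → I
X(23): 23+21=44≡18 → S
V(21): 21+21=42≡16 → Q
Y(24): 24+21=45≡19 → T
R(17): 17+21=38≡12 → M
K(10): 10+21=31≡5 → F
T(19): 19+21=40≡14 → O
Z(25): 25+21=46≡20 → U
T(19): 19+21=40≡14 → O

ISQTMFOUO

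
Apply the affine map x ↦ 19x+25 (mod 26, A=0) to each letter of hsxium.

h(7): 19·7+25=158≡2 → c
s(18): 19·18+25=367≡3 → d
x(23): 19·23+25=462≡20 → u
i(8): 19·8+25=177≡21 → v
u(20): 19·20+25=405≡15 → p
m(12): 19·12+25=253≡19 → t

cduvpt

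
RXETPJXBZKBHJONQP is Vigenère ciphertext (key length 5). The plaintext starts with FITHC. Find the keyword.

MPLMN

Subtract each crib letter from the matching ciphertext letter (mod 26):
R(17)−F(5)=12 → M
X(23)−I(8)=15 → P
E(4)−T(19)=-15≡11 → L
T(19)−H(7)=12 → M
P(15)−C(2)=13 → N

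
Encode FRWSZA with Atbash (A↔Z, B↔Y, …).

F(5) → U(20)
R(17) → I(8)
W(22) → D(3)
S(18) → H(7)
Z(25) → A(0)
A(0) → Z(25)

UIDHAZ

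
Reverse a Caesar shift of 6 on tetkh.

nyneb

t(19): 19−6=13 → n
e(4): 4−6=-2≡24 → y
t(19): 19−6=13 → n
k(10): 10−6=4 → e
h(7): 7−6=1 → b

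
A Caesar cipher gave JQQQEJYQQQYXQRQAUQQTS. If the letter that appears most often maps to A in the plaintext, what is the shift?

The most frequent ciphertext letter is Q (appears 10 times).
Q is position 16; A is position 0.
Shift = 16.

16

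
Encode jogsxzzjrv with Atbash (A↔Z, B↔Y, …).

qlthcaaqie

j(9) → q(16)
o(14) → l(11)
g(6) → t(19)
s(18) → h(7)
x(23) → c(2)
z(25) → a(0)
z(25) → a(0)
j(9) → q(16)
r(17) → i(8)
v(21) → e(4)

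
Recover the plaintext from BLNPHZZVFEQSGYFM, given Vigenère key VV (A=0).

GQSUMEEAKJVXLDKR

Repeat the key across the ciphertext: VVVVVVVVVVVVVVVV
B(1)−V(21): -20≡6 → G
L(11)−V(21): -10≡16 → Q
N(13)−V(21): -8≡18 → S
P(15)−V(21): -6≡20 → U
H(7)−V(21): -14≡12 → M
Z(25)−V(21): 4 → E
Z(25)−V(21): 4 → E
V(21)−V(21): 0 → A
F(5)−V(21): -16≡10 → K
E(4)−V(21): -17≡9 → J
Q(16)−V(21): -5≡21 → V
S(18)−V(21): -3≡23 → X
G(6)−V(21): -15≡11 → L
Y(24)−V(21): 3 → D
F(5)−V(21): -16≡10 → K
M(12)−V(21): -9≡17 → R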